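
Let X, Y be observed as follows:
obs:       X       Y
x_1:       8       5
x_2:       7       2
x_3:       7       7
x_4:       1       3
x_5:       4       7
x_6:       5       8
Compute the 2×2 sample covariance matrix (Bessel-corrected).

Step 1 — column means:
  mean(X) = (8 + 7 + 7 + 1 + 4 + 5) / 6 = 32/6 = 5.3333
  mean(Y) = (5 + 2 + 7 + 3 + 7 + 8) / 6 = 32/6 = 5.3333

Step 2 — sample covariance S[i,j] = (1/(n-1)) · Σ_k (x_{k,i} - mean_i) · (x_{k,j} - mean_j), with n-1 = 5.
  S[X,X] = ((2.6667)·(2.6667) + (1.6667)·(1.6667) + (1.6667)·(1.6667) + (-4.3333)·(-4.3333) + (-1.3333)·(-1.3333) + (-0.3333)·(-0.3333)) / 5 = 33.3333/5 = 6.6667
  S[X,Y] = ((2.6667)·(-0.3333) + (1.6667)·(-3.3333) + (1.6667)·(1.6667) + (-4.3333)·(-2.3333) + (-1.3333)·(1.6667) + (-0.3333)·(2.6667)) / 5 = 3.3333/5 = 0.6667
  S[Y,Y] = ((-0.3333)·(-0.3333) + (-3.3333)·(-3.3333) + (1.6667)·(1.6667) + (-2.3333)·(-2.3333) + (1.6667)·(1.6667) + (2.6667)·(2.6667)) / 5 = 29.3333/5 = 5.8667

S is symmetric (S[j,i] = S[i,j]). Assembling:

S = [[6.6667, 0.6667],
 [0.6667, 5.8667]]


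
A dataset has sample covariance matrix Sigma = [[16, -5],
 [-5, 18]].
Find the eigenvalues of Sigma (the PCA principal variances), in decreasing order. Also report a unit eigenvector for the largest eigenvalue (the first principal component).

Step 1 — characteristic polynomial of 2×2 Sigma:
  det(Sigma - λI) = λ² - trace · λ + det = 0.
  trace = 16 + 18 = 34, det = 16·18 - (-5)² = 263.
Step 2 — discriminant:
  Δ = trace² - 4·det = 1156 - 1052 = 104.
Step 3 — eigenvalues:
  λ = (trace ± √Δ)/2 = (34 ± 10.198)/2,
  λ_1 = 22.099,  λ_2 = 11.901.

Step 4 — unit eigenvector for λ_1: solve (Sigma - λ_1 I)v = 0. First row:
  (16 - 22.099)·v_x + (-5)·v_y = 0, i.e. (-6.099)·v_x + (-5)·v_y = 0,
  so v ∝ (b, λ_1 - a) = (-5, 6.099); multiply by -1 so the first entry is positive: u = (5, -6.099).
  ||u|| = √((5)² + (-6.099)²) = √(62.198) ≈ 7.8866,
  v_1 = u/||u|| ≈ (0.634, -0.7733) (||v_1|| = 1).

λ_1 = 22.099,  λ_2 = 11.901;  v_1 ≈ (0.634, -0.7733)


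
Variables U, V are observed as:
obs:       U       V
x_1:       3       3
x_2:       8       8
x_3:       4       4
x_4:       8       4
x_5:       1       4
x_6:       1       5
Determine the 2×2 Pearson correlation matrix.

Step 1 — column means:
  mean(U) = (3 + 8 + 4 + 8 + 1 + 1) / 6 = 25/6 = 4.1667
  mean(V) = (3 + 8 + 4 + 4 + 4 + 5) / 6 = 28/6 = 4.6667

Step 2 — sample variances and covariances s[i,j] = (1/(n-1)) · Σ_k (x_{k,i} - mean_i) · (x_{k,j} - mean_j), with n-1 = 5:
  s[U,U] = ((-1.1667)·(-1.1667) + (3.8333)·(3.8333) + (-0.1667)·(-0.1667) + (3.8333)·(3.8333) + (-3.1667)·(-3.1667) + (-3.1667)·(-3.1667)) / 5 = 50.8333/5 = 10.1667
  s[U,V] = ((-1.1667)·(-1.6667) + (3.8333)·(3.3333) + (-0.1667)·(-0.6667) + (3.8333)·(-0.6667) + (-3.1667)·(-0.6667) + (-3.1667)·(0.3333)) / 5 = 13.3333/5 = 2.6667
  s[V,V] = ((-1.6667)·(-1.6667) + (3.3333)·(3.3333) + (-0.6667)·(-0.6667) + (-0.6667)·(-0.6667) + (-0.6667)·(-0.6667) + (0.3333)·(0.3333)) / 5 = 15.3333/5 = 3.0667
  Sample standard deviations s_i = √(s[i,i]):
  s(U) = √(10.1667) = 3.1885
  s(V) = √(3.0667) = 1.7512

Step 3 — r_{ij} = s_{ij} / (s_i · s_j):
  r[U,U] = 1 (diagonal).
  r[U,V] = 2.6667 / (3.1885 · 1.7512) = 2.6667 / 5.5837 = 0.4776
  r[V,V] = 1 (diagonal).

R is symmetric with unit diagonal. Assembling:

R = [[1, 0.4776],
 [0.4776, 1]]


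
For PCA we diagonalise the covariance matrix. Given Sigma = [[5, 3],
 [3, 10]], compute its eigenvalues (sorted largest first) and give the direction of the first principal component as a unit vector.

Step 1 — characteristic polynomial of 2×2 Sigma:
  det(Sigma - λI) = λ² - trace · λ + det = 0.
  trace = 5 + 10 = 15, det = 5·10 - (3)² = 41.
Step 2 — discriminant:
  Δ = trace² - 4·det = 225 - 164 = 61.
Step 3 — eigenvalues:
  λ = (trace ± √Δ)/2 = (15 ± 7.8102)/2,
  λ_1 = 11.4051,  λ_2 = 3.5949.

Step 4 — unit eigenvector for λ_1: solve (Sigma - λ_1 I)v = 0. First row:
  (5 - 11.4051)·v_x + (3)·v_y = 0, i.e. (-6.4051)·v_x + (3)·v_y = 0,
  so v ∝ (b, λ_1 - a) = (3, 6.4051) = u.
  ||u|| = √((3)² + (6.4051)²) = √(50.0256) ≈ 7.0729,
  v_1 = u/||u|| ≈ (0.4242, 0.9056) (||v_1|| = 1).

λ_1 = 11.4051,  λ_2 = 3.5949;  v_1 ≈ (0.4242, 0.9056)


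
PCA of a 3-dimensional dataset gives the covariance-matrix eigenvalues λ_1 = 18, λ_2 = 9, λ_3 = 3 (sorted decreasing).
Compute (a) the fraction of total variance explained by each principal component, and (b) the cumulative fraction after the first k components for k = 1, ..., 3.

Step 1 — total variance = trace(Sigma) = Σ λ_i = 18 + 9 + 3 = 30.

Step 2 — fraction explained by component i = λ_i / Σ λ:
  PC1: 18/30 = 0.6
  PC2: 9/30 = 0.3
  PC3: 3/30 = 0.1

Step 3 — cumulative fraction after k components = (λ_1 + ... + λ_k) / Σ λ:
  k = 1: 18/30 = 0.6
  k = 2: (18 + 9)/30 = 27/30 = 0.9
  k = 3: (18 + 9 + 3)/30 = 30/30 = 1

Summary (fraction, with percent):

explained: PC1 0.6 (60%), PC2 0.3 (30%), PC3 0.1 (10%);  cumulative: 0.6, 0.9, 1


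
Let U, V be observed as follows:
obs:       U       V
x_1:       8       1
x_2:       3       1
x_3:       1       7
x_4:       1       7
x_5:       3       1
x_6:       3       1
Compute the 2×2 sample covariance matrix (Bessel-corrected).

Step 1 — column means:
  mean(U) = (8 + 3 + 1 + 1 + 3 + 3) / 6 = 19/6 = 3.1667
  mean(V) = (1 + 1 + 7 + 7 + 1 + 1) / 6 = 18/6 = 3

Step 2 — sample covariance S[i,j] = (1/(n-1)) · Σ_k (x_{k,i} - mean_i) · (x_{k,j} - mean_j), with n-1 = 5.
  S[U,U] = ((4.8333)·(4.8333) + (-0.1667)·(-0.1667) + (-2.1667)·(-2.1667) + (-2.1667)·(-2.1667) + (-0.1667)·(-0.1667) + (-0.1667)·(-0.1667)) / 5 = 32.8333/5 = 6.5667
  S[U,V] = ((4.8333)·(-2) + (-0.1667)·(-2) + (-2.1667)·(4) + (-2.1667)·(4) + (-0.1667)·(-2) + (-0.1667)·(-2)) / 5 = -26/5 = -5.2
  S[V,V] = ((-2)·(-2) + (-2)·(-2) + (4)·(4) + (4)·(4) + (-2)·(-2) + (-2)·(-2)) / 5 = 48/5 = 9.6

S is symmetric (S[j,i] = S[i,j]). Assembling:

S = [[6.5667, -5.2],
 [-5.2, 9.6]]


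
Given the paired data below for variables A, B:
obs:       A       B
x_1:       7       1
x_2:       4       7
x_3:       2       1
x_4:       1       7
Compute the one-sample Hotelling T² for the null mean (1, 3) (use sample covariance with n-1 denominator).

Step 1 — sample mean vector:
  mean(A) = (7 + 4 + 2 + 1) / 4 = 14/4 = 3.5
  mean(B) = (1 + 7 + 1 + 7) / 4 = 16/4 = 4
  x̄ = (3.5, 4),  deviation x̄ - mu_0 = (3.5, 4) - (1, 3) = (2.5, 1).

Step 2 — sample covariance matrix, S[i,j] = (1/(n-1)) · Σ_k (x_{k,i} - mean_i) · (x_{k,j} - mean_j), divisor n-1 = 3:
  S[A,A] = ((3.5)·(3.5) + (0.5)·(0.5) + (-1.5)·(-1.5) + (-2.5)·(-2.5)) / 3 = 21/3 = 7
  S[A,B] = ((3.5)·(-3) + (0.5)·(3) + (-1.5)·(-3) + (-2.5)·(3)) / 3 = -12/3 = -4
  S[B,B] = ((-3)·(-3) + (3)·(3) + (-3)·(-3) + (3)·(3)) / 3 = 36/3 = 12
  S = [[7, -4],
 [-4, 12]].

Step 3 — invert S. det(S) = 7·12 - (-4)² = 68.
  S^{-1} = (1/det) · [[d, -b], [-b, a]] = [[0.1765, 0.0588],
 [0.0588, 0.1029]].

Step 4 — quadratic form (x̄ - mu_0)^T · S^{-1} · (x̄ - mu_0):
  S^{-1} · (x̄ - mu_0) = (0.5, 0.25),
  (x̄ - mu_0)^T · [...] = (2.5)·(0.5) + (1)·(0.25) = 1.5.

Step 5 — scale by n: T² = 4 · 1.5 = 6.

T² ≈ 6


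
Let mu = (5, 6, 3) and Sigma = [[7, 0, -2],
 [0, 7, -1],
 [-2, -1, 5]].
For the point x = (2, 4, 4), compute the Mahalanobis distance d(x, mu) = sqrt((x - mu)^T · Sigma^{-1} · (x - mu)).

Step 1 — centre the observation: (x - mu) = (-3, -2, 1).

Step 2 — invert Sigma (cofactor / det for 3×3, or solve directly):
  Sigma^{-1} = [[0.1619, 0.0095, 0.0667],
 [0.0095, 0.1476, 0.0333],
 [0.0667, 0.0333, 0.2333]].

Step 3 — form the quadratic (x - mu)^T · Sigma^{-1} · (x - mu):
  Sigma^{-1} · (x - mu) = (-0.4381, -0.2905, -0.0333).
  (x - mu)^T · [Sigma^{-1} · (x - mu)] = (-3)·(-0.4381) + (-2)·(-0.2905) + (1)·(-0.0333) = 1.8619.

Step 4 — take square root: d = √(1.8619) ≈ 1.3645.

d(x, mu) = √(1.8619) ≈ 1.3645


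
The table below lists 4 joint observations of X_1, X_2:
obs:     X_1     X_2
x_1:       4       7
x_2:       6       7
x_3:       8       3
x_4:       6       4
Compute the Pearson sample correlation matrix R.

Step 1 — column means:
  mean(X_1) = (4 + 6 + 8 + 6) / 4 = 24/4 = 6
  mean(X_2) = (7 + 7 + 3 + 4) / 4 = 21/4 = 5.25

Step 2 — sample variances and covariances s[i,j] = (1/(n-1)) · Σ_k (x_{k,i} - mean_i) · (x_{k,j} - mean_j), with n-1 = 3:
  s[X_1,X_1] = ((-2)·(-2) + (0)·(0) + (2)·(2) + (0)·(0)) / 3 = 8/3 = 2.6667
  s[X_1,X_2] = ((-2)·(1.75) + (0)·(1.75) + (2)·(-2.25) + (0)·(-1.25)) / 3 = -8/3 = -2.6667
  s[X_2,X_2] = ((1.75)·(1.75) + (1.75)·(1.75) + (-2.25)·(-2.25) + (-1.25)·(-1.25)) / 3 = 12.75/3 = 4.25
  Sample standard deviations s_i = √(s[i,i]):
  s(X_1) = √(2.6667) = 1.633
  s(X_2) = √(4.25) = 2.0616

Step 3 — r_{ij} = s_{ij} / (s_i · s_j):
  r[X_1,X_1] = 1 (diagonal).
  r[X_1,X_2] = -2.6667 / (1.633 · 2.0616) = -2.6667 / 3.3665 = -0.7921
  r[X_2,X_2] = 1 (diagonal).

R is symmetric with unit diagonal. Assembling:

R = [[1, -0.7921],
 [-0.7921, 1]]


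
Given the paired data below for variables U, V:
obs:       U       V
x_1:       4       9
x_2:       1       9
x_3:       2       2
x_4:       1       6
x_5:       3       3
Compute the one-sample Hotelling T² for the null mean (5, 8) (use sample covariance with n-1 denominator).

Step 1 — sample mean vector:
  mean(U) = (4 + 1 + 2 + 1 + 3) / 5 = 11/5 = 2.2
  mean(V) = (9 + 9 + 2 + 6 + 3) / 5 = 29/5 = 5.8
  x̄ = (2.2, 5.8),  deviation x̄ - mu_0 = (2.2, 5.8) - (5, 8) = (-2.8, -2.2).

Step 2 — sample covariance matrix, S[i,j] = (1/(n-1)) · Σ_k (x_{k,i} - mean_i) · (x_{k,j} - mean_j), divisor n-1 = 4:
  S[U,U] = ((1.8)·(1.8) + (-1.2)·(-1.2) + (-0.2)·(-0.2) + (-1.2)·(-1.2) + (0.8)·(0.8)) / 4 = 6.8/4 = 1.7
  S[U,V] = ((1.8)·(3.2) + (-1.2)·(3.2) + (-0.2)·(-3.8) + (-1.2)·(0.2) + (0.8)·(-2.8)) / 4 = 0.2/4 = 0.05
  S[V,V] = ((3.2)·(3.2) + (3.2)·(3.2) + (-3.8)·(-3.8) + (0.2)·(0.2) + (-2.8)·(-2.8)) / 4 = 42.8/4 = 10.7
  S = [[1.7, 0.05],
 [0.05, 10.7]].

Step 3 — invert S. det(S) = 1.7·10.7 - (0.05)² = 18.1875.
  S^{-1} = (1/det) · [[d, -b], [-b, a]] = [[0.5883, -0.0027],
 [-0.0027, 0.0935]].

Step 4 — quadratic form (x̄ - mu_0)^T · S^{-1} · (x̄ - mu_0):
  S^{-1} · (x̄ - mu_0) = (-1.6412, -0.1979),
  (x̄ - mu_0)^T · [...] = (-2.8)·(-1.6412) + (-2.2)·(-0.1979) = 5.0309.

Step 5 — scale by n: T² = 5 · 5.0309 = 25.1546.

T² ≈ 25.1546


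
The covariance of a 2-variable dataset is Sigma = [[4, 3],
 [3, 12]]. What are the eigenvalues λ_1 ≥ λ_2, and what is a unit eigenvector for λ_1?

Step 1 — characteristic polynomial of 2×2 Sigma:
  det(Sigma - λI) = λ² - trace · λ + det = 0.
  trace = 4 + 12 = 16, det = 4·12 - (3)² = 39.
Step 2 — discriminant:
  Δ = trace² - 4·det = 256 - 156 = 100.
Step 3 — eigenvalues:
  λ = (trace ± √Δ)/2 = (16 ± 10)/2,
  λ_1 = 13,  λ_2 = 3.

Step 4 — unit eigenvector for λ_1: solve (Sigma - λ_1 I)v = 0. First row:
  (4 - 13)·v_x + (3)·v_y = 0, i.e. (-9)·v_x + (3)·v_y = 0,
  so v ∝ (b, λ_1 - a) = (3, 9) = u.
  ||u|| = √((3)² + (9)²) = √(90) ≈ 9.4868,
  v_1 = u/||u|| ≈ (0.3162, 0.9487) (||v_1|| = 1).

λ_1 = 13,  λ_2 = 3;  v_1 ≈ (0.3162, 0.9487)


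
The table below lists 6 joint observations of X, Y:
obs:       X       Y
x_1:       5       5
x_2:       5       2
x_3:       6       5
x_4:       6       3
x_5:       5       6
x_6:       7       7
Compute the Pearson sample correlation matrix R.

Step 1 — column means:
  mean(X) = (5 + 5 + 6 + 6 + 5 + 7) / 6 = 34/6 = 5.6667
  mean(Y) = (5 + 2 + 5 + 3 + 6 + 7) / 6 = 28/6 = 4.6667

Step 2 — sample variances and covariances s[i,j] = (1/(n-1)) · Σ_k (x_{k,i} - mean_i) · (x_{k,j} - mean_j), with n-1 = 5:
  s[X,X] = ((-0.6667)·(-0.6667) + (-0.6667)·(-0.6667) + (0.3333)·(0.3333) + (0.3333)·(0.3333) + (-0.6667)·(-0.6667) + (1.3333)·(1.3333)) / 5 = 3.3333/5 = 0.6667
  s[X,Y] = ((-0.6667)·(0.3333) + (-0.6667)·(-2.6667) + (0.3333)·(0.3333) + (0.3333)·(-1.6667) + (-0.6667)·(1.3333) + (1.3333)·(2.3333)) / 5 = 3.3333/5 = 0.6667
  s[Y,Y] = ((0.3333)·(0.3333) + (-2.6667)·(-2.6667) + (0.3333)·(0.3333) + (-1.6667)·(-1.6667) + (1.3333)·(1.3333) + (2.3333)·(2.3333)) / 5 = 17.3333/5 = 3.4667
  Sample standard deviations s_i = √(s[i,i]):
  s(X) = √(0.6667) = 0.8165
  s(Y) = √(3.4667) = 1.8619

Step 3 — r_{ij} = s_{ij} / (s_i · s_j):
  r[X,X] = 1 (diagonal).
  r[X,Y] = 0.6667 / (0.8165 · 1.8619) = 0.6667 / 1.5202 = 0.4385
  r[Y,Y] = 1 (diagonal).

R is symmetric with unit diagonal. Assembling:

R = [[1, 0.4385],
 [0.4385, 1]]


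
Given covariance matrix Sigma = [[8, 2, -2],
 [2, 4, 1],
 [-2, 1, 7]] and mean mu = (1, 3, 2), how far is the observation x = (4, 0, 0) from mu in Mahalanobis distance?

Step 1 — centre the observation: (x - mu) = (3, -3, -2).

Step 2 — invert Sigma (cofactor / det for 3×3, or solve directly):
  Sigma^{-1} = [[0.1646, -0.0976, 0.061],
 [-0.0976, 0.3171, -0.0732],
 [0.061, -0.0732, 0.1707]].

Step 3 — form the quadratic (x - mu)^T · Sigma^{-1} · (x - mu):
  Sigma^{-1} · (x - mu) = (0.6646, -1.0976, 0.061).
  (x - mu)^T · [Sigma^{-1} · (x - mu)] = (3)·(0.6646) + (-3)·(-1.0976) + (-2)·(0.061) = 5.1646.

Step 4 — take square root: d = √(5.1646) ≈ 2.2726.

d(x, mu) = √(5.1646) ≈ 2.2726


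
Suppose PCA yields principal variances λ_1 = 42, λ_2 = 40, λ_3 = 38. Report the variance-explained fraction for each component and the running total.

Step 1 — total variance = trace(Sigma) = Σ λ_i = 42 + 40 + 38 = 120.

Step 2 — fraction explained by component i = λ_i / Σ λ:
  PC1: 42/120 = 0.35
  PC2: 40/120 = 0.3333
  PC3: 38/120 = 0.3167

Step 3 — cumulative fraction after k components = (λ_1 + ... + λ_k) / Σ λ:
  k = 1: 42/120 = 0.35
  k = 2: (42 + 40)/120 = 82/120 = 0.6833
  k = 3: (42 + 40 + 38)/120 = 120/120 = 1

Summary (fraction, with percent):

explained: PC1 0.35 (35%), PC2 0.3333 (33.33%), PC3 0.3167 (31.67%);  cumulative: 0.35, 0.6833, 1


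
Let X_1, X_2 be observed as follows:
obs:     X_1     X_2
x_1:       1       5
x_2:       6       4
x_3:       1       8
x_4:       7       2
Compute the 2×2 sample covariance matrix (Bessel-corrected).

Step 1 — column means:
  mean(X_1) = (1 + 6 + 1 + 7) / 4 = 15/4 = 3.75
  mean(X_2) = (5 + 4 + 8 + 2) / 4 = 19/4 = 4.75

Step 2 — sample covariance S[i,j] = (1/(n-1)) · Σ_k (x_{k,i} - mean_i) · (x_{k,j} - mean_j), with n-1 = 3.
  S[X_1,X_1] = ((-2.75)·(-2.75) + (2.25)·(2.25) + (-2.75)·(-2.75) + (3.25)·(3.25)) / 3 = 30.75/3 = 10.25
  S[X_1,X_2] = ((-2.75)·(0.25) + (2.25)·(-0.75) + (-2.75)·(3.25) + (3.25)·(-2.75)) / 3 = -20.25/3 = -6.75
  S[X_2,X_2] = ((0.25)·(0.25) + (-0.75)·(-0.75) + (3.25)·(3.25) + (-2.75)·(-2.75)) / 3 = 18.75/3 = 6.25

S is symmetric (S[j,i] = S[i,j]). Assembling:

S = [[10.25, -6.75],
 [-6.75, 6.25]]


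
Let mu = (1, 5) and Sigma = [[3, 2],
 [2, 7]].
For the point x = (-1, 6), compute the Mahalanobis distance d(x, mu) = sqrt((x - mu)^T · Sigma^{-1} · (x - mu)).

Step 1 — centre the observation: (x - mu) = (-2, 1).

Step 2 — invert Sigma. det(Sigma) = 3·7 - (2)² = 17.
  Sigma^{-1} = (1/det) · [[d, -b], [-b, a]] = [[0.4118, -0.1176],
 [-0.1176, 0.1765]].

Step 3 — form the quadratic (x - mu)^T · Sigma^{-1} · (x - mu):
  Sigma^{-1} · (x - mu) = (-0.9412, 0.4118).
  (x - mu)^T · [Sigma^{-1} · (x - mu)] = (-2)·(-0.9412) + (1)·(0.4118) = 2.2941.

Step 4 — take square root: d = √(2.2941) ≈ 1.5146.

d(x, mu) = √(2.2941) ≈ 1.5146


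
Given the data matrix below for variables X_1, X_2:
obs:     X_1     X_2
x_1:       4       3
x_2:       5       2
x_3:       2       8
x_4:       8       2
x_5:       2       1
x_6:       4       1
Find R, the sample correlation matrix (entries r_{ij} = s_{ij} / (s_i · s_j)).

Step 1 — column means:
  mean(X_1) = (4 + 5 + 2 + 8 + 2 + 4) / 6 = 25/6 = 4.1667
  mean(X_2) = (3 + 2 + 8 + 2 + 1 + 1) / 6 = 17/6 = 2.8333

Step 2 — sample variances and covariances s[i,j] = (1/(n-1)) · Σ_k (x_{k,i} - mean_i) · (x_{k,j} - mean_j), with n-1 = 5:
  s[X_1,X_1] = ((-0.1667)·(-0.1667) + (0.8333)·(0.8333) + (-2.1667)·(-2.1667) + (3.8333)·(3.8333) + (-2.1667)·(-2.1667) + (-0.1667)·(-0.1667)) / 5 = 24.8333/5 = 4.9667
  s[X_1,X_2] = ((-0.1667)·(0.1667) + (0.8333)·(-0.8333) + (-2.1667)·(5.1667) + (3.8333)·(-0.8333) + (-2.1667)·(-1.8333) + (-0.1667)·(-1.8333)) / 5 = -10.8333/5 = -2.1667
  s[X_2,X_2] = ((0.1667)·(0.1667) + (-0.8333)·(-0.8333) + (5.1667)·(5.1667) + (-0.8333)·(-0.8333) + (-1.8333)·(-1.8333) + (-1.8333)·(-1.8333)) / 5 = 34.8333/5 = 6.9667
  Sample standard deviations s_i = √(s[i,i]):
  s(X_1) = √(4.9667) = 2.2286
  s(X_2) = √(6.9667) = 2.6394

Step 3 — r_{ij} = s_{ij} / (s_i · s_j):
  r[X_1,X_1] = 1 (diagonal).
  r[X_1,X_2] = -2.1667 / (2.2286 · 2.6394) = -2.1667 / 5.8823 = -0.3683
  r[X_2,X_2] = 1 (diagonal).

R is symmetric with unit diagonal. Assembling:

R = [[1, -0.3683],
 [-0.3683, 1]]


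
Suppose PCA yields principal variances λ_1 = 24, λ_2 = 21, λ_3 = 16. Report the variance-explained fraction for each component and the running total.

Step 1 — total variance = trace(Sigma) = Σ λ_i = 24 + 21 + 16 = 61.

Step 2 — fraction explained by component i = λ_i / Σ λ:
  PC1: 24/61 = 0.3934
  PC2: 21/61 = 0.3443
  PC3: 16/61 = 0.2623

Step 3 — cumulative fraction after k components = (λ_1 + ... + λ_k) / Σ λ:
  k = 1: 24/61 = 0.3934
  k = 2: (24 + 21)/61 = 45/61 = 0.7377
  k = 3: (24 + 21 + 16)/61 = 61/61 = 1

Summary (fraction, with percent):

explained: PC1 0.3934 (39.34%), PC2 0.3443 (34.43%), PC3 0.2623 (26.23%);  cumulative: 0.3934, 0.7377, 1


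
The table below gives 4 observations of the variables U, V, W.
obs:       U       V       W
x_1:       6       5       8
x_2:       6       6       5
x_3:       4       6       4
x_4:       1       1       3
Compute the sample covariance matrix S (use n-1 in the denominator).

Step 1 — column means:
  mean(U) = (6 + 6 + 4 + 1) / 4 = 17/4 = 4.25
  mean(V) = (5 + 6 + 6 + 1) / 4 = 18/4 = 4.5
  mean(W) = (8 + 5 + 4 + 3) / 4 = 20/4 = 5

Step 2 — sample covariance S[i,j] = (1/(n-1)) · Σ_k (x_{k,i} - mean_i) · (x_{k,j} - mean_j), with n-1 = 3.
  S[U,U] = ((1.75)·(1.75) + (1.75)·(1.75) + (-0.25)·(-0.25) + (-3.25)·(-3.25)) / 3 = 16.75/3 = 5.5833
  S[U,V] = ((1.75)·(0.5) + (1.75)·(1.5) + (-0.25)·(1.5) + (-3.25)·(-3.5)) / 3 = 14.5/3 = 4.8333
  S[U,W] = ((1.75)·(3) + (1.75)·(0) + (-0.25)·(-1) + (-3.25)·(-2)) / 3 = 12/3 = 4
  S[V,V] = ((0.5)·(0.5) + (1.5)·(1.5) + (1.5)·(1.5) + (-3.5)·(-3.5)) / 3 = 17/3 = 5.6667
  S[V,W] = ((0.5)·(3) + (1.5)·(0) + (1.5)·(-1) + (-3.5)·(-2)) / 3 = 7/3 = 2.3333
  S[W,W] = ((3)·(3) + (0)·(0) + (-1)·(-1) + (-2)·(-2)) / 3 = 14/3 = 4.6667

S is symmetric (S[j,i] = S[i,j]). Assembling:

S = [[5.5833, 4.8333, 4],
 [4.8333, 5.6667, 2.3333],
 [4, 2.3333, 4.6667]]


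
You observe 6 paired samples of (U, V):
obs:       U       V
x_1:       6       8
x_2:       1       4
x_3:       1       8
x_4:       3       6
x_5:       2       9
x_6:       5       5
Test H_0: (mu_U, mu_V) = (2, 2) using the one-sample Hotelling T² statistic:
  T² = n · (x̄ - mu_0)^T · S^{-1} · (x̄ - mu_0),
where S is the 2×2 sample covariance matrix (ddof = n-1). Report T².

Step 1 — sample mean vector:
  mean(U) = (6 + 1 + 1 + 3 + 2 + 5) / 6 = 18/6 = 3
  mean(V) = (8 + 4 + 8 + 6 + 9 + 5) / 6 = 40/6 = 6.6667
  x̄ = (3, 6.6667),  deviation x̄ - mu_0 = (3, 6.6667) - (2, 2) = (1, 4.6667).

Step 2 — sample covariance matrix, S[i,j] = (1/(n-1)) · Σ_k (x_{k,i} - mean_i) · (x_{k,j} - mean_j), divisor n-1 = 5:
  S[U,U] = ((3)·(3) + (-2)·(-2) + (-2)·(-2) + (0)·(0) + (-1)·(-1) + (2)·(2)) / 5 = 22/5 = 4.4
  S[U,V] = ((3)·(1.3333) + (-2)·(-2.6667) + (-2)·(1.3333) + (0)·(-0.6667) + (-1)·(2.3333) + (2)·(-1.6667)) / 5 = 1/5 = 0.2
  S[V,V] = ((1.3333)·(1.3333) + (-2.6667)·(-2.6667) + (1.3333)·(1.3333) + (-0.6667)·(-0.6667) + (2.3333)·(2.3333) + (-1.6667)·(-1.6667)) / 5 = 19.3333/5 = 3.8667
  S = [[4.4, 0.2],
 [0.2, 3.8667]].

Step 3 — invert S. det(S) = 4.4·3.8667 - (0.2)² = 16.9733.
  S^{-1} = (1/det) · [[d, -b], [-b, a]] = [[0.2278, -0.0118],
 [-0.0118, 0.2592]].

Step 4 — quadratic form (x̄ - mu_0)^T · S^{-1} · (x̄ - mu_0):
  S^{-1} · (x̄ - mu_0) = (0.1728, 1.198),
  (x̄ - mu_0)^T · [...] = (1)·(0.1728) + (4.6667)·(1.198) = 5.7633.

Step 5 — scale by n: T² = 6 · 5.7633 = 34.5797.

T² ≈ 34.5797


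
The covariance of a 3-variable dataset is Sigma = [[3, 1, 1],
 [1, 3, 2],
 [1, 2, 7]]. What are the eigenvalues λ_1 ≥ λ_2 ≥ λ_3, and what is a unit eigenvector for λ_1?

Step 1 — characteristic polynomial p(λ) = det(λI - Sigma) = λ³ - tr·λ² + c_1·λ - det, where tr = trace, c_1 = sum of the principal 2×2 minors, det = det(Sigma):
  tr = 3 + 3 + 7 = 13,
  c_1 = (3·3 - (1)²) + (3·7 - (1)²) + (3·7 - (2)²) = 8 + 20 + 17 = 45,
  det = 3·(3·7 - (2)²) - (1)·((1)·7 - (2)·(1)) + (1)·((1)·(2) - 3·(1)) = 3·(17) - (1)·(5) + (1)·(-1) = 45.
  So p(λ) = λ³ - 13λ² + 45λ - 45.
Step 2 — look for an integer root (rational root theorem: any rational root is an integer divisor of 45). Testing λ = 3:
  p(3) = 27 - 117 + 135 - 45 = 0  ✓
  Dividing out (λ - 3): p(λ) = (λ - 3)(λ² - 10λ + 15).
Step 3 — remaining eigenvalues from the quadratic λ² - 10λ + 15 = 0:
  Δ = 10² - 4·15 = 100 - 60 = 40,  λ = (10 ± √40)/2 = (10 ± 6.3246)/2 ≈ 8.1623 or 1.8377.
  Sorted: λ_1 = 8.1623,  λ_2 = 3,  λ_3 = 1.8377  (check: sum = 13 = tr ✓).

Step 4 — unit eigenvector for λ_1 ≈ 8.1623: v spans the null space of (Sigma - λ_1 I), whose rows are
  r_1 = (-5.1623, 1, 1),  r_2 = (1, -5.1623, 2),  r_3 = (1, 2, -1.1623).
  v is orthogonal to every row, so take v ∝ r_1 × r_2 = ((1)·(2) - (1)·(-5.1623), (1)·(1) - (-5.1623)·(2), (-5.1623)·(-5.1623) - (1)·(1)) ≈ (7.1623, 11.3246, 25.6491).
  Let u = (7.1623, 11.3246, 25.6491).
  ||u|| = √((7.1623)² + (11.3246)² + (25.6491)²) = √(837.4207) ≈ 28.9382,  v_1 = u/||u|| ≈ (0.2475, 0.3913, 0.8863) (||v_1|| = 1).

λ_1 = 8.1623,  λ_2 = 3,  λ_3 = 1.8377;  v_1 ≈ (0.2475, 0.3913, 0.8863)


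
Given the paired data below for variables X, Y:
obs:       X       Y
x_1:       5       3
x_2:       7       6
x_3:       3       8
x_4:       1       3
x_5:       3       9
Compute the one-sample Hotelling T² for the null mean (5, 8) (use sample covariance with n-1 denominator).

Step 1 — sample mean vector:
  mean(X) = (5 + 7 + 3 + 1 + 3) / 5 = 19/5 = 3.8
  mean(Y) = (3 + 6 + 8 + 3 + 9) / 5 = 29/5 = 5.8
  x̄ = (3.8, 5.8),  deviation x̄ - mu_0 = (3.8, 5.8) - (5, 8) = (-1.2, -2.2).

Step 2 — sample covariance matrix, S[i,j] = (1/(n-1)) · Σ_k (x_{k,i} - mean_i) · (x_{k,j} - mean_j), divisor n-1 = 4:
  S[X,X] = ((1.2)·(1.2) + (3.2)·(3.2) + (-0.8)·(-0.8) + (-2.8)·(-2.8) + (-0.8)·(-0.8)) / 4 = 20.8/4 = 5.2
  S[X,Y] = ((1.2)·(-2.8) + (3.2)·(0.2) + (-0.8)·(2.2) + (-2.8)·(-2.8) + (-0.8)·(3.2)) / 4 = 0.8/4 = 0.2
  S[Y,Y] = ((-2.8)·(-2.8) + (0.2)·(0.2) + (2.2)·(2.2) + (-2.8)·(-2.8) + (3.2)·(3.2)) / 4 = 30.8/4 = 7.7
  S = [[5.2, 0.2],
 [0.2, 7.7]].

Step 3 — invert S. det(S) = 5.2·7.7 - (0.2)² = 40.
  S^{-1} = (1/det) · [[d, -b], [-b, a]] = [[0.1925, -0.005],
 [-0.005, 0.13]].

Step 4 — quadratic form (x̄ - mu_0)^T · S^{-1} · (x̄ - mu_0):
  S^{-1} · (x̄ - mu_0) = (-0.22, -0.28),
  (x̄ - mu_0)^T · [...] = (-1.2)·(-0.22) + (-2.2)·(-0.28) = 0.88.

Step 5 — scale by n: T² = 5 · 0.88 = 4.4.

T² ≈ 4.4


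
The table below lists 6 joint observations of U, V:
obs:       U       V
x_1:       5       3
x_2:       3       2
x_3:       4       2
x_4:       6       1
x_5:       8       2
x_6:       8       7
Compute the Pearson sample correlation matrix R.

Step 1 — column means:
  mean(U) = (5 + 3 + 4 + 6 + 8 + 8) / 6 = 34/6 = 5.6667
  mean(V) = (3 + 2 + 2 + 1 + 2 + 7) / 6 = 17/6 = 2.8333

Step 2 — sample variances and covariances s[i,j] = (1/(n-1)) · Σ_k (x_{k,i} - mean_i) · (x_{k,j} - mean_j), with n-1 = 5:
  s[U,U] = ((-0.6667)·(-0.6667) + (-2.6667)·(-2.6667) + (-1.6667)·(-1.6667) + (0.3333)·(0.3333) + (2.3333)·(2.3333) + (2.3333)·(2.3333)) / 5 = 21.3333/5 = 4.2667
  s[U,V] = ((-0.6667)·(0.1667) + (-2.6667)·(-0.8333) + (-1.6667)·(-0.8333) + (0.3333)·(-1.8333) + (2.3333)·(-0.8333) + (2.3333)·(4.1667)) / 5 = 10.6667/5 = 2.1333
  s[V,V] = ((0.1667)·(0.1667) + (-0.8333)·(-0.8333) + (-0.8333)·(-0.8333) + (-1.8333)·(-1.8333) + (-0.8333)·(-0.8333) + (4.1667)·(4.1667)) / 5 = 22.8333/5 = 4.5667
  Sample standard deviations s_i = √(s[i,i]):
  s(U) = √(4.2667) = 2.0656
  s(V) = √(4.5667) = 2.137

Step 3 — r_{ij} = s_{ij} / (s_i · s_j):
  r[U,U] = 1 (diagonal).
  r[U,V] = 2.1333 / (2.0656 · 2.137) = 2.1333 / 4.4141 = 0.4833
  r[V,V] = 1 (diagonal).

R is symmetric with unit diagonal. Assembling:

R = [[1, 0.4833],
 [0.4833, 1]]


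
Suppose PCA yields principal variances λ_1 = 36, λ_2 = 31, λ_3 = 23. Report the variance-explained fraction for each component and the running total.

Step 1 — total variance = trace(Sigma) = Σ λ_i = 36 + 31 + 23 = 90.

Step 2 — fraction explained by component i = λ_i / Σ λ:
  PC1: 36/90 = 0.4
  PC2: 31/90 = 0.3444
  PC3: 23/90 = 0.2556

Step 3 — cumulative fraction after k components = (λ_1 + ... + λ_k) / Σ λ:
  k = 1: 36/90 = 0.4
  k = 2: (36 + 31)/90 = 67/90 = 0.7444
  k = 3: (36 + 31 + 23)/90 = 90/90 = 1

Summary (fraction, with percent):

explained: PC1 0.4 (40%), PC2 0.3444 (34.44%), PC3 0.2556 (25.56%);  cumulative: 0.4, 0.7444, 1


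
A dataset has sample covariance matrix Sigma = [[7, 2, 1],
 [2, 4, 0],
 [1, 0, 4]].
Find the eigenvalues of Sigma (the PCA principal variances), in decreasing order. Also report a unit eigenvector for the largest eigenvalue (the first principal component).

Step 1 — characteristic polynomial p(λ) = det(λI - Sigma) = λ³ - tr·λ² + c_1·λ - det, where tr = trace, c_1 = sum of the principal 2×2 minors, det = det(Sigma):
  tr = 7 + 4 + 4 = 15,
  c_1 = (7·4 - (2)²) + (7·4 - (1)²) + (4·4 - (0)²) = 24 + 27 + 16 = 67,
  det = 7·(4·4 - (0)²) - (2)·((2)·4 - (0)·(1)) + (1)·((2)·(0) - 4·(1)) = 7·(16) - (2)·(8) + (1)·(-4) = 92.
  So p(λ) = λ³ - 15λ² + 67λ - 92.
Step 2 — look for an integer root (rational root theorem: any rational root is an integer divisor of 92). Testing λ = 4:
  p(4) = 64 - 240 + 268 - 92 = 0  ✓
  Dividing out (λ - 4): p(λ) = (λ - 4)(λ² - 11λ + 23).
Step 3 — remaining eigenvalues from the quadratic λ² - 11λ + 23 = 0:
  Δ = 11² - 4·23 = 121 - 92 = 29,  λ = (11 ± √29)/2 = (11 ± 5.3852)/2 ≈ 8.1926 or 2.8074.
  Sorted: λ_1 = 8.1926,  λ_2 = 4,  λ_3 = 2.8074  (check: sum = 15 = tr ✓).

Step 4 — unit eigenvector for λ_1 ≈ 8.1926: v spans the null space of (Sigma - λ_1 I), whose rows are
  r_1 = (-1.1926, 2, 1),  r_2 = (2, -4.1926, 0),  r_3 = (1, 0, -4.1926).
  v is orthogonal to every row, so take v ∝ r_1 × r_2 = ((2)·(0) - (1)·(-4.1926), (1)·(2) - (-1.1926)·(0), (-1.1926)·(-4.1926) - (2)·(2)) ≈ (4.1926, 2, 1).
  Let u = (4.1926, 2, 1).
  ||u|| = √((4.1926)² + (2)² + (1)²) = √(22.5777) ≈ 4.7516,  v_1 = u/||u|| ≈ (0.8824, 0.4209, 0.2105) (||v_1|| = 1).

λ_1 = 8.1926,  λ_2 = 4,  λ_3 = 2.8074;  v_1 ≈ (0.8824, 0.4209, 0.2105)


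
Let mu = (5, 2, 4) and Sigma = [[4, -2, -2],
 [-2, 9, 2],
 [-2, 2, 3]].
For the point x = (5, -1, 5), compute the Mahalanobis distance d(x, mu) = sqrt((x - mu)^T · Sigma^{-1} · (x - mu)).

Step 1 — centre the observation: (x - mu) = (0, -3, 1).

Step 2 — invert Sigma (cofactor / det for 3×3, or solve directly):
  Sigma^{-1} = [[0.3833, 0.0333, 0.2333],
 [0.0333, 0.1333, -0.0667],
 [0.2333, -0.0667, 0.5333]].

Step 3 — form the quadratic (x - mu)^T · Sigma^{-1} · (x - mu):
  Sigma^{-1} · (x - mu) = (0.1333, -0.4667, 0.7333).
  (x - mu)^T · [Sigma^{-1} · (x - mu)] = (0)·(0.1333) + (-3)·(-0.4667) + (1)·(0.7333) = 2.1333.

Step 4 — take square root: d = √(2.1333) ≈ 1.4606.

d(x, mu) = √(2.1333) ≈ 1.4606


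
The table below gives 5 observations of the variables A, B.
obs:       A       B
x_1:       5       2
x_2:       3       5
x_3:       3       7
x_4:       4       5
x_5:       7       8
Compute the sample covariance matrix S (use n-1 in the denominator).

Step 1 — column means:
  mean(A) = (5 + 3 + 3 + 4 + 7) / 5 = 22/5 = 4.4
  mean(B) = (2 + 5 + 7 + 5 + 8) / 5 = 27/5 = 5.4

Step 2 — sample covariance S[i,j] = (1/(n-1)) · Σ_k (x_{k,i} - mean_i) · (x_{k,j} - mean_j), with n-1 = 4.
  S[A,A] = ((0.6)·(0.6) + (-1.4)·(-1.4) + (-1.4)·(-1.4) + (-0.4)·(-0.4) + (2.6)·(2.6)) / 4 = 11.2/4 = 2.8
  S[A,B] = ((0.6)·(-3.4) + (-1.4)·(-0.4) + (-1.4)·(1.6) + (-0.4)·(-0.4) + (2.6)·(2.6)) / 4 = 3.2/4 = 0.8
  S[B,B] = ((-3.4)·(-3.4) + (-0.4)·(-0.4) + (1.6)·(1.6) + (-0.4)·(-0.4) + (2.6)·(2.6)) / 4 = 21.2/4 = 5.3

S is symmetric (S[j,i] = S[i,j]). Assembling:

S = [[2.8, 0.8],
 [0.8, 5.3]]


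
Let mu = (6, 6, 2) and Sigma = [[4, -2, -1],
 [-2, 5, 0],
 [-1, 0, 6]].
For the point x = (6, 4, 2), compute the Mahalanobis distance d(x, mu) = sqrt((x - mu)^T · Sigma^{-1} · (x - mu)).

Step 1 — centre the observation: (x - mu) = (0, -2, 0).

Step 2 — invert Sigma (cofactor / det for 3×3, or solve directly):
  Sigma^{-1} = [[0.3297, 0.1319, 0.0549],
 [0.1319, 0.2527, 0.022],
 [0.0549, 0.022, 0.1758]].

Step 3 — form the quadratic (x - mu)^T · Sigma^{-1} · (x - mu):
  Sigma^{-1} · (x - mu) = (-0.2637, -0.5055, -0.044).
  (x - mu)^T · [Sigma^{-1} · (x - mu)] = (0)·(-0.2637) + (-2)·(-0.5055) + (0)·(-0.044) = 1.011.

Step 4 — take square root: d = √(1.011) ≈ 1.0055.

d(x, mu) = √(1.011) ≈ 1.0055


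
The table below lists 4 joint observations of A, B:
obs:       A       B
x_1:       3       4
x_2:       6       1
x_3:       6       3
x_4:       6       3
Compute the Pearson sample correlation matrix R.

Step 1 — column means:
  mean(A) = (3 + 6 + 6 + 6) / 4 = 21/4 = 5.25
  mean(B) = (4 + 1 + 3 + 3) / 4 = 11/4 = 2.75

Step 2 — sample variances and covariances s[i,j] = (1/(n-1)) · Σ_k (x_{k,i} - mean_i) · (x_{k,j} - mean_j), with n-1 = 3:
  s[A,A] = ((-2.25)·(-2.25) + (0.75)·(0.75) + (0.75)·(0.75) + (0.75)·(0.75)) / 3 = 6.75/3 = 2.25
  s[A,B] = ((-2.25)·(1.25) + (0.75)·(-1.75) + (0.75)·(0.25) + (0.75)·(0.25)) / 3 = -3.75/3 = -1.25
  s[B,B] = ((1.25)·(1.25) + (-1.75)·(-1.75) + (0.25)·(0.25) + (0.25)·(0.25)) / 3 = 4.75/3 = 1.5833
  Sample standard deviations s_i = √(s[i,i]):
  s(A) = √(2.25) = 1.5
  s(B) = √(1.5833) = 1.2583

Step 3 — r_{ij} = s_{ij} / (s_i · s_j):
  r[A,A] = 1 (diagonal).
  r[A,B] = -1.25 / (1.5 · 1.2583) = -1.25 / 1.8875 = -0.6623
  r[B,B] = 1 (diagonal).

R is symmetric with unit diagonal. Assembling:

R = [[1, -0.6623],
 [-0.6623, 1]]


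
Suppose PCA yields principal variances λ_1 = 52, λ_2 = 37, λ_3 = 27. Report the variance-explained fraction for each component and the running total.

Step 1 — total variance = trace(Sigma) = Σ λ_i = 52 + 37 + 27 = 116.

Step 2 — fraction explained by component i = λ_i / Σ λ:
  PC1: 52/116 = 0.4483
  PC2: 37/116 = 0.319
  PC3: 27/116 = 0.2328

Step 3 — cumulative fraction after k components = (λ_1 + ... + λ_k) / Σ λ:
  k = 1: 52/116 = 0.4483
  k = 2: (52 + 37)/116 = 89/116 = 0.7672
  k = 3: (52 + 37 + 27)/116 = 116/116 = 1

Summary (fraction, with percent):

explained: PC1 0.4483 (44.83%), PC2 0.319 (31.9%), PC3 0.2328 (23.28%);  cumulative: 0.4483, 0.7672, 1


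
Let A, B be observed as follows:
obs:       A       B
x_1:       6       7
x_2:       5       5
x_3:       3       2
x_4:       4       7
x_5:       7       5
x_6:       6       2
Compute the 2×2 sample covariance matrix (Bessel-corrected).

Step 1 — column means:
  mean(A) = (6 + 5 + 3 + 4 + 7 + 6) / 6 = 31/6 = 5.1667
  mean(B) = (7 + 5 + 2 + 7 + 5 + 2) / 6 = 28/6 = 4.6667

Step 2 — sample covariance S[i,j] = (1/(n-1)) · Σ_k (x_{k,i} - mean_i) · (x_{k,j} - mean_j), with n-1 = 5.
  S[A,A] = ((0.8333)·(0.8333) + (-0.1667)·(-0.1667) + (-2.1667)·(-2.1667) + (-1.1667)·(-1.1667) + (1.8333)·(1.8333) + (0.8333)·(0.8333)) / 5 = 10.8333/5 = 2.1667
  S[A,B] = ((0.8333)·(2.3333) + (-0.1667)·(0.3333) + (-2.1667)·(-2.6667) + (-1.1667)·(2.3333) + (1.8333)·(0.3333) + (0.8333)·(-2.6667)) / 5 = 3.3333/5 = 0.6667
  S[B,B] = ((2.3333)·(2.3333) + (0.3333)·(0.3333) + (-2.6667)·(-2.6667) + (2.3333)·(2.3333) + (0.3333)·(0.3333) + (-2.6667)·(-2.6667)) / 5 = 25.3333/5 = 5.0667

S is symmetric (S[j,i] = S[i,j]). Assembling:

S = [[2.1667, 0.6667],
 [0.6667, 5.0667]]


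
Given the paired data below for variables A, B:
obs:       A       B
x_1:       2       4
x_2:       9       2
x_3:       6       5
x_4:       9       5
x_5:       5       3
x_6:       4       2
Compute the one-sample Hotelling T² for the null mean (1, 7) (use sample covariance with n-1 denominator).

Step 1 — sample mean vector:
  mean(A) = (2 + 9 + 6 + 9 + 5 + 4) / 6 = 35/6 = 5.8333
  mean(B) = (4 + 2 + 5 + 5 + 3 + 2) / 6 = 21/6 = 3.5
  x̄ = (5.8333, 3.5),  deviation x̄ - mu_0 = (5.8333, 3.5) - (1, 7) = (4.8333, -3.5).

Step 2 — sample covariance matrix, S[i,j] = (1/(n-1)) · Σ_k (x_{k,i} - mean_i) · (x_{k,j} - mean_j), divisor n-1 = 5:
  S[A,A] = ((-3.8333)·(-3.8333) + (3.1667)·(3.1667) + (0.1667)·(0.1667) + (3.1667)·(3.1667) + (-0.8333)·(-0.8333) + (-1.8333)·(-1.8333)) / 5 = 38.8333/5 = 7.7667
  S[A,B] = ((-3.8333)·(0.5) + (3.1667)·(-1.5) + (0.1667)·(1.5) + (3.1667)·(1.5) + (-0.8333)·(-0.5) + (-1.8333)·(-1.5)) / 5 = 1.5/5 = 0.3
  S[B,B] = ((0.5)·(0.5) + (-1.5)·(-1.5) + (1.5)·(1.5) + (1.5)·(1.5) + (-0.5)·(-0.5) + (-1.5)·(-1.5)) / 5 = 9.5/5 = 1.9
  S = [[7.7667, 0.3],
 [0.3, 1.9]].

Step 3 — invert S. det(S) = 7.7667·1.9 - (0.3)² = 14.6667.
  S^{-1} = (1/det) · [[d, -b], [-b, a]] = [[0.1295, -0.0205],
 [-0.0205, 0.5295]].

Step 4 — quadratic form (x̄ - mu_0)^T · S^{-1} · (x̄ - mu_0):
  S^{-1} · (x̄ - mu_0) = (0.6977, -1.9523),
  (x̄ - mu_0)^T · [...] = (4.8333)·(0.6977) + (-3.5)·(-1.9523) = 10.2053.

Step 5 — scale by n: T² = 6 · 10.2053 = 61.2318.

T² ≈ 61.2318


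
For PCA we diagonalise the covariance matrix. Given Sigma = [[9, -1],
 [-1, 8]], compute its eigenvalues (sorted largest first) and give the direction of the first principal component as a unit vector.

Step 1 — characteristic polynomial of 2×2 Sigma:
  det(Sigma - λI) = λ² - trace · λ + det = 0.
  trace = 9 + 8 = 17, det = 9·8 - (-1)² = 71.
Step 2 — discriminant:
  Δ = trace² - 4·det = 289 - 284 = 5.
Step 3 — eigenvalues:
  λ = (trace ± √Δ)/2 = (17 ± 2.2361)/2,
  λ_1 = 9.618,  λ_2 = 7.382.

Step 4 — unit eigenvector for λ_1: solve (Sigma - λ_1 I)v = 0. First row:
  (9 - 9.618)·v_x + (-1)·v_y = 0, i.e. (-0.618)·v_x + (-1)·v_y = 0,
  so v ∝ (b, λ_1 - a) = (-1, 0.618); multiply by -1 so the first entry is positive: u = (1, -0.618).
  ||u|| = √((1)² + (-0.618)²) = √(1.382) ≈ 1.1756,
  v_1 = u/||u|| ≈ (0.8507, -0.5257) (||v_1|| = 1).

λ_1 = 9.618,  λ_2 = 7.382;  v_1 ≈ (0.8507, -0.5257)


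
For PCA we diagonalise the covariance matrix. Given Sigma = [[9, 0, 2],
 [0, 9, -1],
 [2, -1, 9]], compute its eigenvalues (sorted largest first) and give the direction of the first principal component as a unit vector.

Step 1 — characteristic polynomial p(λ) = det(λI - Sigma) = λ³ - tr·λ² + c_1·λ - det, where tr = trace, c_1 = sum of the principal 2×2 minors, det = det(Sigma):
  tr = 9 + 9 + 9 = 27,
  c_1 = (9·9 - (0)²) + (9·9 - (2)²) + (9·9 - (-1)²) = 81 + 77 + 80 = 238,
  det = 9·(9·9 - (-1)²) - (0)·((0)·9 - (-1)·(2)) + (2)·((0)·(-1) - 9·(2)) = 9·(80) - (0)·(2) + (2)·(-18) = 684.
  So p(λ) = λ³ - 27λ² + 238λ - 684.
Step 2 — look for an integer root (rational root theorem: any rational root is an integer divisor of 684). Testing λ = 9:
  p(9) = 729 - 2187 + 2142 - 684 = 0  ✓
  Dividing out (λ - 9): p(λ) = (λ - 9)(λ² - 18λ + 76).
Step 3 — remaining eigenvalues from the quadratic λ² - 18λ + 76 = 0:
  Δ = 18² - 4·76 = 324 - 304 = 20,  λ = (18 ± √20)/2 = (18 ± 4.4721)/2 ≈ 11.2361 or 6.7639.
  Sorted: λ_1 = 11.2361,  λ_2 = 9,  λ_3 = 6.7639  (check: sum = 27 = tr ✓).

Step 4 — unit eigenvector for λ_1 ≈ 11.2361: v spans the null space of (Sigma - λ_1 I), whose rows are
  r_1 = (-2.2361, 0, 2),  r_2 = (0, -2.2361, -1),  r_3 = (2, -1, -2.2361).
  v is orthogonal to every row, so take v ∝ r_1 × r_2 = ((0)·(-1) - (2)·(-2.2361), (2)·(0) - (-2.2361)·(-1), (-2.2361)·(-2.2361) - (0)·(0)) ≈ (4.4721, -2.2361, 5).
  Let u = (4.4721, -2.2361, 5).
  ||u|| = √((4.4721)² + (-2.2361)² + (5)²) = √(50) ≈ 7.0711,  v_1 = u/||u|| ≈ (0.6325, -0.3162, 0.7071) (||v_1|| = 1).

λ_1 = 11.2361,  λ_2 = 9,  λ_3 = 6.7639;  v_1 ≈ (0.6325, -0.3162, 0.7071)


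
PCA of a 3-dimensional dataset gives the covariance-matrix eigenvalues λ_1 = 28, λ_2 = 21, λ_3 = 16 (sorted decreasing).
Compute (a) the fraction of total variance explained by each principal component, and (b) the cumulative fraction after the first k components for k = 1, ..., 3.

Step 1 — total variance = trace(Sigma) = Σ λ_i = 28 + 21 + 16 = 65.

Step 2 — fraction explained by component i = λ_i / Σ λ:
  PC1: 28/65 = 0.4308
  PC2: 21/65 = 0.3231
  PC3: 16/65 = 0.2462

Step 3 — cumulative fraction after k components = (λ_1 + ... + λ_k) / Σ λ:
  k = 1: 28/65 = 0.4308
  k = 2: (28 + 21)/65 = 49/65 = 0.7538
  k = 3: (28 + 21 + 16)/65 = 65/65 = 1

Summary (fraction, with percent):

explained: PC1 0.4308 (43.08%), PC2 0.3231 (32.31%), PC3 0.2462 (24.62%);  cumulative: 0.4308, 0.7538, 1


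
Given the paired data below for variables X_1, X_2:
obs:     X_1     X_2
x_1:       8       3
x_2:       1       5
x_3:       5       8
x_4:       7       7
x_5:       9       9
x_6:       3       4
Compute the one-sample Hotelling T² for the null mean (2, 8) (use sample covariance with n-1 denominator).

Step 1 — sample mean vector:
  mean(X_1) = (8 + 1 + 5 + 7 + 9 + 3) / 6 = 33/6 = 5.5
  mean(X_2) = (3 + 5 + 8 + 7 + 9 + 4) / 6 = 36/6 = 6
  x̄ = (5.5, 6),  deviation x̄ - mu_0 = (5.5, 6) - (2, 8) = (3.5, -2).

Step 2 — sample covariance matrix, S[i,j] = (1/(n-1)) · Σ_k (x_{k,i} - mean_i) · (x_{k,j} - mean_j), divisor n-1 = 5:
  S[X_1,X_1] = ((2.5)·(2.5) + (-4.5)·(-4.5) + (-0.5)·(-0.5) + (1.5)·(1.5) + (3.5)·(3.5) + (-2.5)·(-2.5)) / 5 = 47.5/5 = 9.5
  S[X_1,X_2] = ((2.5)·(-3) + (-4.5)·(-1) + (-0.5)·(2) + (1.5)·(1) + (3.5)·(3) + (-2.5)·(-2)) / 5 = 13/5 = 2.6
  S[X_2,X_2] = ((-3)·(-3) + (-1)·(-1) + (2)·(2) + (1)·(1) + (3)·(3) + (-2)·(-2)) / 5 = 28/5 = 5.6
  S = [[9.5, 2.6],
 [2.6, 5.6]].

Step 3 — invert S. det(S) = 9.5·5.6 - (2.6)² = 46.44.
  S^{-1} = (1/det) · [[d, -b], [-b, a]] = [[0.1206, -0.056],
 [-0.056, 0.2046]].

Step 4 — quadratic form (x̄ - mu_0)^T · S^{-1} · (x̄ - mu_0):
  S^{-1} · (x̄ - mu_0) = (0.534, -0.6051),
  (x̄ - mu_0)^T · [...] = (3.5)·(0.534) + (-2)·(-0.6051) = 3.0792.

Step 5 — scale by n: T² = 6 · 3.0792 = 18.4755.

T² ≈ 18.4755


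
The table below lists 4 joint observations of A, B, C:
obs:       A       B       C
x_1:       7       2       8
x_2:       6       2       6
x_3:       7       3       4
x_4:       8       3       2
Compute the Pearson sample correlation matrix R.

Step 1 — column means:
  mean(A) = (7 + 6 + 7 + 8) / 4 = 28/4 = 7
  mean(B) = (2 + 2 + 3 + 3) / 4 = 10/4 = 2.5
  mean(C) = (8 + 6 + 4 + 2) / 4 = 20/4 = 5

Step 2 — sample variances and covariances s[i,j] = (1/(n-1)) · Σ_k (x_{k,i} - mean_i) · (x_{k,j} - mean_j), with n-1 = 3:
  s[A,A] = ((0)·(0) + (-1)·(-1) + (0)·(0) + (1)·(1)) / 3 = 2/3 = 0.6667
  s[A,B] = ((0)·(-0.5) + (-1)·(-0.5) + (0)·(0.5) + (1)·(0.5)) / 3 = 1/3 = 0.3333
  s[A,C] = ((0)·(3) + (-1)·(1) + (0)·(-1) + (1)·(-3)) / 3 = -4/3 = -1.3333
  s[B,B] = ((-0.5)·(-0.5) + (-0.5)·(-0.5) + (0.5)·(0.5) + (0.5)·(0.5)) / 3 = 1/3 = 0.3333
  s[B,C] = ((-0.5)·(3) + (-0.5)·(1) + (0.5)·(-1) + (0.5)·(-3)) / 3 = -4/3 = -1.3333
  s[C,C] = ((3)·(3) + (1)·(1) + (-1)·(-1) + (-3)·(-3)) / 3 = 20/3 = 6.6667
  Sample standard deviations s_i = √(s[i,i]):
  s(A) = √(0.6667) = 0.8165
  s(B) = √(0.3333) = 0.5774
  s(C) = √(6.6667) = 2.582

Step 3 — r_{ij} = s_{ij} / (s_i · s_j):
  r[A,A] = 1 (diagonal).
  r[A,B] = 0.3333 / (0.8165 · 0.5774) = 0.3333 / 0.4714 = 0.7071
  r[A,C] = -1.3333 / (0.8165 · 2.582) = -1.3333 / 2.1082 = -0.6325
  r[B,B] = 1 (diagonal).
  r[B,C] = -1.3333 / (0.5774 · 2.582) = -1.3333 / 1.4907 = -0.8944
  r[C,C] = 1 (diagonal).

R is symmetric with unit diagonal. Assembling:

R = [[1, 0.7071, -0.6325],
 [0.7071, 1, -0.8944],
 [-0.6325, -0.8944, 1]]
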